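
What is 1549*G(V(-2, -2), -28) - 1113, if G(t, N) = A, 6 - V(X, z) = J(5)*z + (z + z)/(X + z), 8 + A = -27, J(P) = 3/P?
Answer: -55328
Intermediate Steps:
A = -35 (A = -8 - 27 = -35)
V(X, z) = 6 - 3*z/5 - 2*z/(X + z) (V(X, z) = 6 - ((3/5)*z + (z + z)/(X + z)) = 6 - ((3*(⅕))*z + (2*z)/(X + z)) = 6 - (3*z/5 + 2*z/(X + z)) = 6 + (-3*z/5 - 2*z/(X + z)) = 6 - 3*z/5 - 2*z/(X + z))
G(t, N) = -35
1549*G(V(-2, -2), -28) - 1113 = 1549*(-35) - 1113 = -54215 - 1113 = -55328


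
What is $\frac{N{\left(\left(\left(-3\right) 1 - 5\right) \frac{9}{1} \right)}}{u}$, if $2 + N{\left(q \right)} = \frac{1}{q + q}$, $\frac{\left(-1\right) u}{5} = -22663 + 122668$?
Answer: $\frac{289}{72003600} \approx 4.0137 \cdot 10^{-6}$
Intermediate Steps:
$u = -500025$ ($u = - 5 \left(-22663 + 122668\right) = \left(-5\right) 100005 = -500025$)
$N{\left(q \right)} = -2 + \frac{1}{2 q}$ ($N{\left(q \right)} = -2 + \frac{1}{q + q} = -2 + \frac{1}{2 q}$)
$\frac{N{\left(\left(\left(-3\right) 1 - 5\right) \frac{9}{1} \right)}}{u} = \frac{-2 + \frac{1}{2 \left(\left(-3\right) 1 - 5\right) \frac{9}{1}}}{-500025} = \left(-2 + \frac{1}{2 \left(-3 - 5\right) 9 \cdot 1}\right) \left(- \frac{1}{500025}\right) = \left(-2 + \frac{1}{2 \left(\left(-8\right) 9\right)}\right) \left(- \frac{1}{500025}\right) = \left(-2 + \frac{1}{2 \left(-72\right)}\right) \left(- \frac{1}{500025}\right) = \left(-2 + \frac{1}{2} \left(- \frac{1}{72}\right)\right) \left(- \frac{1}{500025}\right) = \left(-2 - \frac{1}{144}\right) \left(- \frac{1}{500025}\right) = \left(- \frac{289}{144}\right) \left(- \frac{1}{500025}\right) = \frac{289}{72003600}$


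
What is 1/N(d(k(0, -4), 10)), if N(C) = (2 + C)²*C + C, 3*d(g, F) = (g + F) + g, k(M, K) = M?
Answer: 27/2650 ≈ 0.010189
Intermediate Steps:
d(g, F) = F/3 + 2*g/3 (d(g, F) = ((g + F) + g)/3 = ((F + g) + g)/3 = (F + 2*g)/3 = F/3 + 2*g/3)
N(C) = C + C*(2 + C)² (N(C) = C*(2 + C)² + C = C + C*(2 + C)²)
1/N(d(k(0, -4), 10)) = 1/(((⅓)*10 + (⅔)*0)*(1 + (2 + ((⅓)*10 + (⅔)*0))²)) = 1/((10/3 + 0)*(1 + (2 + (10/3 + 0))²)) = 1/(10*(1 + (2 + 10/3)²)/3) = 1/(10*(1 + (16/3)²)/3) = 1/(10*(1 + 256/9)/3) = 1/((10/3)*(265/9)) = 1/(2650/27) = 27/2650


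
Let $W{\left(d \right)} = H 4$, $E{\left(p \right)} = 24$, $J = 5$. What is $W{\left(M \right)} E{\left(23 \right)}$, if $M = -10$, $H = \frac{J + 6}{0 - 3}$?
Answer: $-352$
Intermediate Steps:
$H = - \frac{11}{3}$ ($H = \frac{5 + 6}{0 - 3} = \frac{11}{-3} = 11 \left(- \frac{1}{3}\right) = - \frac{11}{3} \approx -3.6667$)
$W{\left(d \right)} = - \frac{44}{3}$ ($W{\left(d \right)} = \left(- \frac{11}{3}\right) 4 = - \frac{44}{3}$)
$W{\left(M \right)} E{\left(23 \right)} = \left(- \frac{44}{3}\right) 24 = -352$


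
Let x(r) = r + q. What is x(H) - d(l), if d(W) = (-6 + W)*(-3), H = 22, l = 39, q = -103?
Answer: 18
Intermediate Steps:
d(W) = 18 - 3*W
x(r) = -103 + r (x(r) = r - 103 = -103 + r)
x(H) - d(l) = (-103 + 22) - (18 - 3*39) = -81 - (18 - 117) = -81 - 1*(-99) = -81 + 99 = 18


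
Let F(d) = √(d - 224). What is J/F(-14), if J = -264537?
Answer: 2223*I*√238/2 ≈ 17147.0*I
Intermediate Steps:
F(d) = √(-224 + d)
J/F(-14) = -264537/√(-224 - 14) = -264537*(-I*√238/238) = -(-2223)*I*√238/2 = 2223*I*√238/2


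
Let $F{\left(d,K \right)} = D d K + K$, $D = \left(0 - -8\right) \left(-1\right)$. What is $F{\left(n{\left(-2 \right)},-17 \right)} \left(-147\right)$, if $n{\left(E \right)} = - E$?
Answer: $-37485$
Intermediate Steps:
$D = -8$ ($D = \left(0 + 8\right) \left(-1\right) = 8 \left(-1\right) = -8$)
$F{\left(d,K \right)} = K - 8 K d$ ($F{\left(d,K \right)} = - 8 d K + K = - 8 K d + K = K - 8 K d$)
$F{\left(n{\left(-2 \right)},-17 \right)} \left(-147\right) = - 17 \left(1 - 8 \left(\left(-1\right) \left(-2\right)\right)\right) \left(-147\right) = - 17 \left(1 - 16\right) \left(-147\right) = \left(-17\right) \left(-15\right) \left(-147\right) = 255 \left(-147\right) = -37485$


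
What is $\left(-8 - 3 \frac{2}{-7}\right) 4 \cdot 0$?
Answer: $0$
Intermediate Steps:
$\left(-8 - 3 \frac{2}{-7}\right) 4 \cdot 0 = \left(-8 - 3 \cdot 2 \left(- \frac{1}{7}\right)\right) 4 \cdot 0 = \left(-8 - - \frac{6}{7}\right) 4 \cdot 0 = \left(-8 + \frac{6}{7}\right) 4 \cdot 0 = \left(- \frac{50}{7}\right) 4 \cdot 0 = \left(- \frac{200}{7}\right) 0 = 0$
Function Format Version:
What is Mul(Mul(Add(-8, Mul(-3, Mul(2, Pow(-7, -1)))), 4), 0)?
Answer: 0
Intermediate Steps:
Mul(Mul(Add(-8, Mul(-3, Mul(2, Pow(-7, -1)))), 4), 0) = Mul(Mul(Add(-8, Mul(-3, Mul(2, Rational(-1, 7)))), 4), 0) = Mul(Mul(Add(-8, Mul(-3, Rational(-2, 7))), 4), 0) = Mul(Mul(Add(-8, Rational(6, 7)), 4), 0) = Mul(Mul(Rational(-50, 7), 4), 0) = Mul(Rational(-200, 7), 0) = 0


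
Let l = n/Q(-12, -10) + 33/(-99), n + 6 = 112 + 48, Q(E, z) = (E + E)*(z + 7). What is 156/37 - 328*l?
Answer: -195806/333 ≈ -588.01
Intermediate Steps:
Q(E, z) = 2*E*(7 + z) (Q(E, z) = (2*E)*(7 + z) = 2*E*(7 + z))
n = 154 (n = -6 + (112 + 48) = -6 + 160 = 154)
l = 65/36 (l = 154/((2*(-12)*(7 - 10))) + 33/(-99) = 154/((2*(-12)*(-3))) + 33*(-1/99) = 154/72 - 1/3 = 154*(1/72) - 1/3 = 77/36 - 1/3 = 65/36 ≈ 1.8056)
156/37 - 328*l = 156/37 - 328*65/36 = 156*(1/37) - 5330/9 = 156/37 - 5330/9 = -195806/333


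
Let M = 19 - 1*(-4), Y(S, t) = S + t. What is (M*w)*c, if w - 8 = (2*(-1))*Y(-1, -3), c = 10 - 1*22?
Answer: -4416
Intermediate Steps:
c = -12 (c = 10 - 22 = -12)
M = 23 (M = 19 + 4 = 23)
w = 16 (w = 8 + (2*(-1))*(-1 - 3) = 8 - 2*(-4) = 8 + 8 = 16)
(M*w)*c = (23*16)*(-12) = 368*(-12) = -4416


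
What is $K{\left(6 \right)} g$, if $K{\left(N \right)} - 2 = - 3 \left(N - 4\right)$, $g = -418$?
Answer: $1672$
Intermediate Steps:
$K{\left(N \right)} = 14 - 3 N$ ($K{\left(N \right)} = 2 - 3 \left(N - 4\right) = 2 - 3 \left(-4 + N\right) = 2 - \left(-12 + 3 N\right) = 14 - 3 N$)
$K{\left(6 \right)} g = \left(14 - 18\right) \left(-418\right) = \left(-4\right) \left(-418\right) = 1672$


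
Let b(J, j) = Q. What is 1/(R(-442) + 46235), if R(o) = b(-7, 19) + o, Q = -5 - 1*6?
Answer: 1/45782 ≈ 2.1843e-5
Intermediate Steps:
Q = -11 (Q = -5 - 6 = -11)
b(J, j) = -11
R(o) = -11 + o
1/(R(-442) + 46235) = 1/((-11 - 442) + 46235) = 1/(-453 + 46235) = 1/45782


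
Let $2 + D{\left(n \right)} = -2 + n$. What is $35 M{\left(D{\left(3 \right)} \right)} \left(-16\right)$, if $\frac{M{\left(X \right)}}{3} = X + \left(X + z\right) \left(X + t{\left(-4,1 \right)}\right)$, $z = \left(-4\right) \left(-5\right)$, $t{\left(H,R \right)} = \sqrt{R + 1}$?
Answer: $33600 - 31920 \sqrt{2} \approx -11542.0$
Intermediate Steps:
$t{\left(H,R \right)} = \sqrt{1 + R}$
$D{\left(n \right)} = -4 + n$ ($D{\left(n \right)} = -2 + \left(-2 + n\right) = -4 + n$)
$z = 20$
$M{\left(X \right)} = 3 X + 3 \left(20 + X\right) \left(X + \sqrt{2}\right)$ ($M{\left(X \right)} = 3 \left(X + \left(X + 20\right) \left(X + \sqrt{1 + 1}\right)\right) = 3 \left(X + \left(20 + X\right) \left(X + \sqrt{2}\right)\right) = 3 X + 3 \left(20 + X\right) \left(X + \sqrt{2}\right)$)
$35 M{\left(D{\left(3 \right)} \right)} \left(-16\right) = 35 \left(3 \left(-4 + 3\right)^{2} + 60 \sqrt{2} + 63 \left(-4 + 3\right) + 3 \left(-4 + 3\right) \sqrt{2}\right) \left(-16\right) = 35 \left(3 \left(-1\right)^{2} + 60 \sqrt{2} + 63 \left(-1\right) + 3 \left(-1\right) \sqrt{2}\right) \left(-16\right) = 35 \left(3 \cdot 1 + 60 \sqrt{2} - 63 - 3 \sqrt{2}\right) \left(-16\right) = 35 \left(3 + 60 \sqrt{2} - 63 - 3 \sqrt{2}\right) \left(-16\right) = 35 \left(-60 + 57 \sqrt{2}\right) \left(-16\right) = \left(-2100 + 1995 \sqrt{2}\right) \left(-16\right) = 33600 - 31920 \sqrt{2}$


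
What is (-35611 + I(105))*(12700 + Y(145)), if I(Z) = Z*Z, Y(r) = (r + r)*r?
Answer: -1346083500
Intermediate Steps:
Y(r) = 2*r² (Y(r) = (2*r)*r = 2*r²)
I(Z) = Z²
(-35611 + I(105))*(12700 + Y(145)) = (-35611 + 105²)*(12700 + 2*145²) = (-35611 + 11025)*(12700 + 2*21025) = -24586*(12700 + 42050) = -24586*54750 = -1346083500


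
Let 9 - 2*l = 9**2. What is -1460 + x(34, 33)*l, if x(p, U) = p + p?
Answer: -3908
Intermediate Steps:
x(p, U) = 2*p
l = -36 (l = 9/2 - 1/2*9**2 = 9/2 - 1/2*81 = 9/2 - 81/2 = -36)
-1460 + x(34, 33)*l = -1460 + (2*34)*(-36) = -1460 + 68*(-36) = -1460 - 2448 = -3908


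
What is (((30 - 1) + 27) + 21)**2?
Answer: 5929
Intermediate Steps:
(((30 - 1) + 27) + 21)**2 = ((29 + 27) + 21)**2 = (56 + 21)**2 = 77**2 = 5929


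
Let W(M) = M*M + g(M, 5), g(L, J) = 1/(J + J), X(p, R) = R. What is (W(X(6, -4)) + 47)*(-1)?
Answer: -631/10 ≈ -63.100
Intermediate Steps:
g(L, J) = 1/(2*J)
W(M) = 1/10 + M**2 (W(M) = M*M + (1/2)/5 = M**2 + (1/2)*(1/5) = M**2 + 1/10 = 1/10 + M**2)
(W(X(6, -4)) + 47)*(-1) = ((1/10 + (-4)**2) + 47)*(-1) = ((1/10 + 16) + 47)*(-1) = (161/10 + 47)*(-1) = (631/10)*(-1) = -631/10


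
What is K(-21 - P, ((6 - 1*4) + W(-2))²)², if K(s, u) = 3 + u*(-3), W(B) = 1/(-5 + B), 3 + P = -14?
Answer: 129600/2401 ≈ 53.978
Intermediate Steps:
P = -17 (P = -3 - 14 = -17)
K(s, u) = 3 - 3*u
K(-21 - P, ((6 - 1*4) + W(-2))²)² = (3 - 3*((6 - 1*4) + 1/(-5 - 2))²)² = (3 - 3*((6 - 4) + 1/(-7))²)² = (3 - 3*(2 - ⅐)²)² = (3 - 3*(13/7)²)² = (3 - 3*169/49)² = (3 - 507/49)² = (-360/49)² = 129600/2401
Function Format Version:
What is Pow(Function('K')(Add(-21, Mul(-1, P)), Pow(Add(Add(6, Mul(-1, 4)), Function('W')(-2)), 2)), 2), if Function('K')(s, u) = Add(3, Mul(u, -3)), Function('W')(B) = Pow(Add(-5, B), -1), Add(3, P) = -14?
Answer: Rational(129600, 2401) ≈ 53.978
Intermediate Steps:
P = -17 (P = Add(-3, -14) = -17)
Function('K')(s, u) = Add(3, Mul(-3, u))
Pow(Function('K')(Add(-21, Mul(-1, P)), Pow(Add(Add(6, Mul(-1, 4)), Function('W')(-2)), 2)), 2) = Pow(Add(3, Mul(-3, Pow(Add(Add(6, Mul(-1, 4)), Pow(Add(-5, -2), -1)), 2))), 2) = Pow(Add(3, Mul(-3, Pow(Add(Add(6, -4), Pow(-7, -1)), 2))), 2) = Pow(Add(3, Mul(-3, Pow(Add(2, Rational(-1, 7)), 2))), 2) = Pow(Add(3, Mul(-3, Pow(Rational(13, 7), 2))), 2) = Pow(Add(3, Mul(-3, Rational(169, 49))), 2) = Pow(Add(3, Rational(-507, 49)), 2) = Pow(Rational(-360, 49), 2) = Rational(129600, 2401)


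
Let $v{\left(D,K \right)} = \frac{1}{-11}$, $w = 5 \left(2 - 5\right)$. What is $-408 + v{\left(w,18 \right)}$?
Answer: $- \frac{4489}{11} \approx -408.09$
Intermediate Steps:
$w = -15$ ($w = 5 \left(-3\right) = -15$)
$v{\left(D,K \right)} = - \frac{1}{11}$
$-408 + v{\left(w,18 \right)} = -408 - \frac{1}{11} = - \frac{4489}{11}$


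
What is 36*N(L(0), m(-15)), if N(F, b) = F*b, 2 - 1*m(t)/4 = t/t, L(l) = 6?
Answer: 864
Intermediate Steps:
m(t) = 4 (m(t) = 8 - 4*t/t = 8 - 4*1 = 8 - 4 = 4)
36*N(L(0), m(-15)) = 36*(6*4) = 36*24 = 864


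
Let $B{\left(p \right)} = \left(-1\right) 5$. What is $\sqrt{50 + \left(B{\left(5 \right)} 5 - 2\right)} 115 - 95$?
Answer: $-95 + 115 \sqrt{23} \approx 456.52$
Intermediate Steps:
$B{\left(p \right)} = -5$
$\sqrt{50 + \left(B{\left(5 \right)} 5 - 2\right)} 115 - 95 = \sqrt{50 - 27} \cdot 115 - 95 = \sqrt{23} \cdot 115 - 95 = 115 \sqrt{23} - 95 = -95 + 115 \sqrt{23}$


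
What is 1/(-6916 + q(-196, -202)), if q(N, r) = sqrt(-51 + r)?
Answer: -6916/47831309 - I*sqrt(253)/47831309 ≈ -0.00014459 - 3.3254e-7*I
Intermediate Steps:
1/(-6916 + q(-196, -202)) = 1/(-6916 + sqrt(-51 - 202)) = 1/(-6916 + sqrt(-253)) = 1/(-6916 + I*sqrt(253))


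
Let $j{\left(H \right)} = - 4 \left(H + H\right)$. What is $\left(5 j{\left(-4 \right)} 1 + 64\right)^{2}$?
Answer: $50176$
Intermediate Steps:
$j{\left(H \right)} = - 8 H$ ($j{\left(H \right)} = - 4 \cdot 2 H = - 8 H$)
$\left(5 j{\left(-4 \right)} 1 + 64\right)^{2} = \left(5 \left(\left(-8\right) \left(-4\right)\right) 1 + 64\right)^{2} = \left(5 \cdot 32 \cdot 1 + 64\right)^{2} = \left(160 \cdot 1 + 64\right)^{2} = \left(160 + 64\right)^{2} = 224^{2} = 50176$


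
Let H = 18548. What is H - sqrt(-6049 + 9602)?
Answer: 18548 - sqrt(3553) ≈ 18488.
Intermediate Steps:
H - sqrt(-6049 + 9602) = 18548 - sqrt(-6049 + 9602) = 18548 - sqrt(3553)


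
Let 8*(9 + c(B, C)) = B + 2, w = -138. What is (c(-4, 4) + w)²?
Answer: 346921/16 ≈ 21683.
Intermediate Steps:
c(B, C) = -35/4 + B/8 (c(B, C) = -9 + (B + 2)/8 = -9 + (2 + B)/8 = -9 + (¼ + B/8) = -35/4 + B/8)
(c(-4, 4) + w)² = ((-35/4 + (⅛)*(-4)) - 138)² = ((-35/4 - ½) - 138)² = (-37/4 - 138)² = (-589/4)² = 346921/16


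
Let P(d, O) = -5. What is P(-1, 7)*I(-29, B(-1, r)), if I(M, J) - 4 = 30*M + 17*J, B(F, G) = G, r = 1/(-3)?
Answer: 13075/3 ≈ 4358.3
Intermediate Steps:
r = -⅓ ≈ -0.33333
I(M, J) = 4 + 17*J + 30*M (I(M, J) = 4 + (30*M + 17*J) = 4 + (17*J + 30*M) = 4 + 17*J + 30*M)
P(-1, 7)*I(-29, B(-1, r)) = -5*(4 + 17*(-⅓) + 30*(-29)) = -5*(4 - 17/3 - 870) = -5*(-2615/3) = 13075/3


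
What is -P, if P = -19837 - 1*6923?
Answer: 26760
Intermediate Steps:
P = -26760 (P = -19837 - 6923 = -26760)
-P = -1*(-26760) = 26760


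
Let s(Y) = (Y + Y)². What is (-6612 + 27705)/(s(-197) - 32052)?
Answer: 21093/123184 ≈ 0.17123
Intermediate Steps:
s(Y) = 4*Y² (s(Y) = (2*Y)² = 4*Y²)
(-6612 + 27705)/(s(-197) - 32052) = (-6612 + 27705)/(4*(-197)² - 32052) = 21093/(4*38809 - 32052) = 21093/(155236 - 32052) = 21093/123184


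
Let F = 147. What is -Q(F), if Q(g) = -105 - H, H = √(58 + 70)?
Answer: 105 + 8*√2 ≈ 116.31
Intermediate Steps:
H = 8*√2 (H = √128 = 8*√2 ≈ 11.314)
Q(g) = -105 - 8*√2
-Q(F) = -(-105 - 8*√2) = 105 + 8*√2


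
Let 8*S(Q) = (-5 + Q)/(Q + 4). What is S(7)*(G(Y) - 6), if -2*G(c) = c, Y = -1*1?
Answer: -⅛ ≈ -0.12500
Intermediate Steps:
S(Q) = (-5 + Q)/(8*(4 + Q)) (S(Q) = ((-5 + Q)/(Q + 4))/8 = ((-5 + Q)/(4 + Q))/8 = (-5 + Q)/(8*(4 + Q)))
Y = -1
G(c) = -c/2
S(7)*(G(Y) - 6) = ((-5 + 7)/(8*(4 + 7)))*(-½*(-1) - 6) = ((⅛)*2/11)*(½ - 6) = ((⅛)*(1/11)*2)*(-11/2) = (1/44)*(-11/2) = -⅛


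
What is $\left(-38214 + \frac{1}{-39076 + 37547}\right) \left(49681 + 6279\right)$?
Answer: $- \frac{3269698423720}{1529} \approx -2.1385 \cdot 10^{9}$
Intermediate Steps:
$\left(-38214 + \frac{1}{-39076 + 37547}\right) \left(49681 + 6279\right) = \left(-38214 + \frac{1}{-1529}\right) 55960 = \left(-38214 - \frac{1}{1529}\right) 55960 = \left(- \frac{58429207}{1529}\right) 55960 = - \frac{3269698423720}{1529}$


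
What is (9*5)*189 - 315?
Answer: 8190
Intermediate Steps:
(9*5)*189 - 315 = 45*189 - 315 = 8505 - 315 = 8190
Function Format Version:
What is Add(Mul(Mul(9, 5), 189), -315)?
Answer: 8190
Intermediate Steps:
Add(Mul(Mul(9, 5), 189), -315) = Add(Mul(45, 189), -315) = Add(8505, -315) = 8190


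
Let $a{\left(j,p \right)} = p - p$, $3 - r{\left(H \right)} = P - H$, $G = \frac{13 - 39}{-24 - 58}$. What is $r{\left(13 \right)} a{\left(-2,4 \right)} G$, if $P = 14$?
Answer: $0$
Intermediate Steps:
$G = \frac{13}{41}$ ($G = - \frac{26}{-82} = \left(-26\right) \left(- \frac{1}{82}\right) = \frac{13}{41} \approx 0.31707$)
$r{\left(H \right)} = -11 + H$ ($r{\left(H \right)} = 3 - \left(14 - H\right) = 3 + \left(-14 + H\right) = -11 + H$)
$a{\left(j,p \right)} = 0$
$r{\left(13 \right)} a{\left(-2,4 \right)} G = \left(-11 + 13\right) 0 \cdot \frac{13}{41} = 2 \cdot 0 \cdot \frac{13}{41} = 0 \cdot \frac{13}{41} = 0$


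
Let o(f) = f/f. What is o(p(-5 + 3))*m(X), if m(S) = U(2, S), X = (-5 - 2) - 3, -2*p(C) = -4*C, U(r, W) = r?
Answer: 2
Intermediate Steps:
p(C) = 2*C (p(C) = -(-2)*C = 2*C)
o(f) = 1
X = -10 (X = -7 - 3 = -10)
m(S) = 2
o(p(-5 + 3))*m(X) = 1*2 = 2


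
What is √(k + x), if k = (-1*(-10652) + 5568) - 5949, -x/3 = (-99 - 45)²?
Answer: I*√51937 ≈ 227.9*I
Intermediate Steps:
x = -62208 (x = -3*(-99 - 45)² = -3*(-144)² = -3*20736 = -62208)
k = 10271 (k = (10652 + 5568) - 5949 = 16220 - 5949 = 10271)
√(k + x) = √(10271 - 62208) = √(-51937) = I*√51937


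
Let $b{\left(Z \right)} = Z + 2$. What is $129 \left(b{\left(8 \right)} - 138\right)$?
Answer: $-16512$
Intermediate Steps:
$b{\left(Z \right)} = 2 + Z$
$129 \left(b{\left(8 \right)} - 138\right) = 129 \left(\left(2 + 8\right) - 138\right) = 129 \left(10 - 138\right) = 129 \left(-128\right) = -16512$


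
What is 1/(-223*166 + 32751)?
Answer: -1/4267 ≈ -0.00023436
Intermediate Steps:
1/(-223*166 + 32751) = 1/(-37018 + 32751) = 1/(-4267) = -1/4267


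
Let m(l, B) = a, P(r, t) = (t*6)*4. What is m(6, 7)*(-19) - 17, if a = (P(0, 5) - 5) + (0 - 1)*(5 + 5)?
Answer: -2012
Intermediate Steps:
P(r, t) = 24*t (P(r, t) = (6*t)*4 = 24*t)
a = 105 (a = (24*5 - 5) + (0 - 1)*(5 + 5) = (120 - 5) - 1*10 = 115 - 10 = 105)
m(l, B) = 105
m(6, 7)*(-19) - 17 = 105*(-19) - 17 = -1995 - 17 = -2012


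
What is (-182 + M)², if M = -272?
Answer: 206116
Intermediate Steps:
(-182 + M)² = (-182 - 272)² = (-454)² = 206116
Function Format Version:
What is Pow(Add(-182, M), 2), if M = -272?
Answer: 206116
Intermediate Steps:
Pow(Add(-182, M), 2) = Pow(Add(-182, -272), 2) = Pow(-454, 2) = 206116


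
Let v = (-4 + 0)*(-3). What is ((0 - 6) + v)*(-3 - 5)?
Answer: -48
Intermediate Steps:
v = 12 (v = -4*(-3) = 12)
((0 - 6) + v)*(-3 - 5) = ((0 - 6) + 12)*(-3 - 5) = (-6 + 12)*(-8) = 6*(-8) = -48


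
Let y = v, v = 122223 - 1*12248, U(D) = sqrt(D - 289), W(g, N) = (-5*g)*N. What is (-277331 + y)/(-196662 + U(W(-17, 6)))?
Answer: 32912565672/38675942023 + 167356*sqrt(221)/38675942023 ≈ 0.85105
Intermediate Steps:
W(g, N) = -5*N*g
U(D) = sqrt(-289 + D)
v = 109975 (v = 122223 - 12248 = 109975)
y = 109975
(-277331 + y)/(-196662 + U(W(-17, 6))) = (-277331 + 109975)/(-196662 + sqrt(-289 - 5*6*(-17))) = -167356/(-196662 + sqrt(-289 + 510)) = -167356/(-196662 + sqrt(221))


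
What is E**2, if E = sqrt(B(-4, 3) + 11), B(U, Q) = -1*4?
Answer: 7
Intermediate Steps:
B(U, Q) = -4
E = sqrt(7) (E = sqrt(-4 + 11) = sqrt(7) ≈ 2.6458)
E**2 = (sqrt(7))**2 = 7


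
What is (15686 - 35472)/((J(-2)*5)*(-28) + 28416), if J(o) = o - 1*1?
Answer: -9893/14418 ≈ -0.68616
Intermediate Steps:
J(o) = -1 + o (J(o) = o - 1 = -1 + o)
(15686 - 35472)/((J(-2)*5)*(-28) + 28416) = (15686 - 35472)/(((-1 - 2)*5)*(-28) + 28416) = -19786/(-3*5*(-28) + 28416) = -19786/(-15*(-28) + 28416) = -19786/(420 + 28416) = -19786/28836 = -19786*1/28836 = -9893/14418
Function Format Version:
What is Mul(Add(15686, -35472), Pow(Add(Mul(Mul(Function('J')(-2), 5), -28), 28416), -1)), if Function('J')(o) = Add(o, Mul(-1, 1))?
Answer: Rational(-9893, 14418) ≈ -0.68616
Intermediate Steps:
Function('J')(o) = Add(-1, o) (Function('J')(o) = Add(o, -1) = Add(-1, o))
Mul(Add(15686, -35472), Pow(Add(Mul(Mul(Function('J')(-2), 5), -28), 28416), -1)) = Mul(Add(15686, -35472), Pow(Add(Mul(Mul(Add(-1, -2), 5), -28), 28416), -1)) = Mul(-19786, Pow(Add(Mul(Mul(-3, 5), -28), 28416), -1)) = Mul(-19786, Pow(Add(Mul(-15, -28), 28416), -1)) = Mul(-19786, Pow(Add(420, 28416), -1)) = Mul(-19786, Pow(28836, -1)) = Mul(-19786, Rational(1, 28836)) = Rational(-9893, 14418)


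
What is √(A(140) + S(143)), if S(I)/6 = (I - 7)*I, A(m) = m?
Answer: 2*√29207 ≈ 341.80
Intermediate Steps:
S(I) = 6*I*(-7 + I) (S(I) = 6*((I - 7)*I) = 6*((-7 + I)*I) = 6*(I*(-7 + I)) = 6*I*(-7 + I))
√(A(140) + S(143)) = √(140 + 6*143*(-7 + 143)) = √(140 + 6*143*136) = √(140 + 116688) = √116828 = 2*√29207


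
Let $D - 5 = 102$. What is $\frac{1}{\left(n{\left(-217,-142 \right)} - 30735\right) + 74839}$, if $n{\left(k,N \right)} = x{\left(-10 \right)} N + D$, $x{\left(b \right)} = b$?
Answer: $\frac{1}{45631} \approx 2.1915 \cdot 10^{-5}$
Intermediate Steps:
$D = 107$ ($D = 5 + 102 = 107$)
$n{\left(k,N \right)} = 107 - 10 N$ ($n{\left(k,N \right)} = - 10 N + 107 = 107 - 10 N$)
$\frac{1}{\left(n{\left(-217,-142 \right)} - 30735\right) + 74839} = \frac{1}{\left(\left(107 - -1420\right) - 30735\right) + 74839} = \frac{1}{\left(\left(107 + 1420\right) - 30735\right) + 74839} = \frac{1}{\left(1527 - 30735\right) + 74839} = \frac{1}{-29208 + 74839} = \frac{1}{45631}$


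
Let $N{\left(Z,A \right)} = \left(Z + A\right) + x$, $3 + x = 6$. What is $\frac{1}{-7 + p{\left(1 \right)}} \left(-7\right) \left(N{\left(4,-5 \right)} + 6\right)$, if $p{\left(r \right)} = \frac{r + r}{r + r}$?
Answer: $\frac{28}{3} \approx 9.3333$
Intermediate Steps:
$x = 3$ ($x = -3 + 6 = 3$)
$p{\left(r \right)} = 1$ ($p{\left(r \right)} = \frac{2 r}{2 r} = 2 r \frac{1}{2 r} = 1$)
$N{\left(Z,A \right)} = 3 + A + Z$ ($N{\left(Z,A \right)} = \left(Z + A\right) + 3 = \left(A + Z\right) + 3 = 3 + A + Z$)
$\frac{1}{-7 + p{\left(1 \right)}} \left(-7\right) \left(N{\left(4,-5 \right)} + 6\right) = \frac{1}{-7 + 1} \left(-7\right) \left(\left(3 - 5 + 4\right) + 6\right) = \frac{1}{-6} \left(-7\right) \left(2 + 6\right) = \left(- \frac{1}{6}\right) \left(-7\right) 8 = \frac{7}{6} \cdot 8 = \frac{28}{3}$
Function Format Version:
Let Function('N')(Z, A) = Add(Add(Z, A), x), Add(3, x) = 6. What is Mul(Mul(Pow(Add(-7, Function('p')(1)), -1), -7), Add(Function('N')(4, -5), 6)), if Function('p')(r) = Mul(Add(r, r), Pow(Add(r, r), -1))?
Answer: Rational(28, 3) ≈ 9.3333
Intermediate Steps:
x = 3 (x = Add(-3, 6) = 3)
Function('p')(r) = 1 (Function('p')(r) = Mul(Mul(2, r), Pow(Mul(2, r), -1)) = Mul(Mul(2, r), Mul(Rational(1, 2), Pow(r, -1))) = 1)
Function('N')(Z, A) = Add(3, A, Z) (Function('N')(Z, A) = Add(Add(Z, A), 3) = Add(Add(A, Z), 3) = Add(3, A, Z))
Mul(Mul(Pow(Add(-7, Function('p')(1)), -1), -7), Add(Function('N')(4, -5), 6)) = Mul(Mul(Pow(Add(-7, 1), -1), -7), Add(Add(3, -5, 4), 6)) = Mul(Mul(Pow(-6, -1), -7), Add(2, 6)) = Mul(Mul(Rational(-1, 6), -7), 8) = Mul(Rational(7, 6), 8) = Rational(28, 3)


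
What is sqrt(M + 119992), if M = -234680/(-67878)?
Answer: 14*sqrt(8706062867)/3771 ≈ 346.40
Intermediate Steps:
M = 117340/33939 (M = -234680*(-1/67878) = 117340/33939 ≈ 3.4574)
sqrt(M + 119992) = sqrt(117340/33939 + 119992) = sqrt(4072525828/33939) = 14*sqrt(8706062867)/3771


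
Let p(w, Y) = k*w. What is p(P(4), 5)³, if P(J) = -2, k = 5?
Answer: -1000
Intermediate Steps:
p(w, Y) = 5*w
p(P(4), 5)³ = (5*(-2))³ = (-10)³ = -1000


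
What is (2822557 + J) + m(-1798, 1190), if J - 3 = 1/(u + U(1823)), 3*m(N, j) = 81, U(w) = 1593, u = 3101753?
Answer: 8759464076103/3103346 ≈ 2.8226e+6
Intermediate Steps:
m(N, j) = 27 (m(N, j) = (1/3)*81 = 27)
J = 9310039/3103346 (J = 3 + 1/(3101753 + 1593) = 3 + 1/3103346 = 9310039/3103346 ≈ 3.0000)
(2822557 + J) + m(-1798, 1190) = (2822557 + 9310039/3103346) + 27 = 8759380285761/3103346 + 27 = 8759464076103/3103346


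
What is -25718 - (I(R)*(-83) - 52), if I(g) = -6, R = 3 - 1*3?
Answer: -26164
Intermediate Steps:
R = 0 (R = 3 - 3 = 0)
-25718 - (I(R)*(-83) - 52) = -25718 - (-6*(-83) - 52) = -25718 - (498 - 52) = -25718 - 1*446 = -25718 - 446 = -26164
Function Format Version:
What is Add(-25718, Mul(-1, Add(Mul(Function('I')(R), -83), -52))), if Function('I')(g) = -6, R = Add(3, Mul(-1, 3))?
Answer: -26164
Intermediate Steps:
R = 0 (R = Add(3, -3) = 0)
Add(-25718, Mul(-1, Add(Mul(Function('I')(R), -83), -52))) = Add(-25718, Mul(-1, Add(Mul(-6, -83), -52))) = Add(-25718, Mul(-1, Add(498, -52))) = Add(-25718, Mul(-1, 446)) = Add(-25718, -446) = -26164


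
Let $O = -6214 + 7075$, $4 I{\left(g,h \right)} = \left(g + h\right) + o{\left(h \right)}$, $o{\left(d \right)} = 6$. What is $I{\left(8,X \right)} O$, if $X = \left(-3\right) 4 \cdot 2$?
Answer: $- \frac{4305}{2} \approx -2152.5$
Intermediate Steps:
$X = -24$ ($X = \left(-12\right) 2 = -24$)
$I{\left(g,h \right)} = \frac{3}{2} + \frac{g}{4} + \frac{h}{4}$ ($I{\left(g,h \right)} = \frac{\left(g + h\right) + 6}{4} = \frac{6 + g + h}{4} = \frac{3}{2} + \frac{g}{4} + \frac{h}{4}$)
$O = 861$
$I{\left(8,X \right)} O = \left(\frac{3}{2} + \frac{1}{4} \cdot 8 + \frac{1}{4} \left(-24\right)\right) 861 = \left(\frac{3}{2} + 2 - 6\right) 861 = \left(- \frac{5}{2}\right) 861 = - \frac{4305}{2}$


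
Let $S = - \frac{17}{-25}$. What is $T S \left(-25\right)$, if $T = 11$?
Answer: $-187$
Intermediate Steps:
$S = \frac{17}{25}$ ($S = \left(-17\right) \left(- \frac{1}{25}\right) = \frac{17}{25} \approx 0.68$)
$T S \left(-25\right) = 11 \cdot \frac{17}{25} \left(-25\right) = \frac{187}{25} \left(-25\right) = -187$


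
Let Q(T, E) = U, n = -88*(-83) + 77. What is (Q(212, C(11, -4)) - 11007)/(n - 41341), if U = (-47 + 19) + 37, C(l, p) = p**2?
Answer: 1833/5660 ≈ 0.32385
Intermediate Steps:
n = 7381 (n = 7304 + 77 = 7381)
U = 9 (U = -28 + 37 = 9)
Q(T, E) = 9
(Q(212, C(11, -4)) - 11007)/(n - 41341) = (9 - 11007)/(7381 - 41341) = -10998/(-33960) = -10998*(-1/33960) = 1833/5660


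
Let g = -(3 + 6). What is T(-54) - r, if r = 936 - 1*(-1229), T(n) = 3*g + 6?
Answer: -2186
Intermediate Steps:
g = -9 (g = -1*9 = -9)
T(n) = -21 (T(n) = 3*(-9) + 6 = -27 + 6 = -21)
r = 2165 (r = 936 + 1229 = 2165)
T(-54) - r = -21 - 1*2165 = -21 - 2165 = -2186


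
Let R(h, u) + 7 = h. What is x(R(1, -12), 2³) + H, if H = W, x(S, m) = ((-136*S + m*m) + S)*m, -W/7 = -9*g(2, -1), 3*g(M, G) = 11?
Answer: 7223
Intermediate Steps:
g(M, G) = 11/3 (g(M, G) = (⅓)*11 = 11/3)
R(h, u) = -7 + h
W = 231 (W = -(-63)*11/3 = -7*(-33) = 231)
x(S, m) = m*(m² - 135*S) (x(S, m) = ((-136*S + m²) + S)*m = ((m² - 136*S) + S)*m = (m² - 135*S)*m = m*(m² - 135*S))
H = 231
x(R(1, -12), 2³) + H = 2³*((2³)² - 135*(-7 + 1)) + 231 = 8*(8² - 135*(-6)) + 231 = 8*(64 + 810) + 231 = 8*874 + 231 = 6992 + 231 = 7223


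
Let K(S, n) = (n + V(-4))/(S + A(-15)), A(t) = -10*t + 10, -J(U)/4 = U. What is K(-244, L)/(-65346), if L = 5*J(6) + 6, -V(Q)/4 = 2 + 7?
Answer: -25/914844 ≈ -2.7327e-5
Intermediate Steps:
J(U) = -4*U
V(Q) = -36 (V(Q) = -4*(2 + 7) = -4*9 = -36)
L = -114 (L = 5*(-4*6) + 6 = 5*(-24) + 6 = -120 + 6 = -114)
A(t) = 10 - 10*t
K(S, n) = (-36 + n)/(160 + S) (K(S, n) = (n - 36)/(S + (10 - 10*(-15))) = (-36 + n)/(S + (10 + 150)) = (-36 + n)/(S + 160) = (-36 + n)/(160 + S))
K(-244, L)/(-65346) = ((-36 - 114)/(160 - 244))/(-65346) = (-150/(-84))*(-1/65346) = -1/84*(-150)*(-1/65346) = (25/14)*(-1/65346) = -25/914844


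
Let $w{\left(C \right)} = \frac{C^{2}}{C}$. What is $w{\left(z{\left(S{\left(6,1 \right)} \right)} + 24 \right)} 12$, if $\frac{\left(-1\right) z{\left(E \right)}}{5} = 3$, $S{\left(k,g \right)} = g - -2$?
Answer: $108$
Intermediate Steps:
$S{\left(k,g \right)} = 2 + g$ ($S{\left(k,g \right)} = g + 2 = 2 + g$)
$z{\left(E \right)} = -15$ ($z{\left(E \right)} = \left(-5\right) 3 = -15$)
$w{\left(C \right)} = C$
$w{\left(z{\left(S{\left(6,1 \right)} \right)} + 24 \right)} 12 = \left(-15 + 24\right) 12 = 9 \cdot 12 = 108$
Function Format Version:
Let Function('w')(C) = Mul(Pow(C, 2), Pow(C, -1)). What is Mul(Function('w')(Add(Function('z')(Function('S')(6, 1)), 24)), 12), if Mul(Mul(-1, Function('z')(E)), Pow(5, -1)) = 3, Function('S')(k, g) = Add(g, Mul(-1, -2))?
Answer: 108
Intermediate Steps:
Function('S')(k, g) = Add(2, g) (Function('S')(k, g) = Add(g, 2) = Add(2, g))
Function('z')(E) = -15 (Function('z')(E) = Mul(-5, 3) = -15)
Function('w')(C) = C
Mul(Function('w')(Add(Function('z')(Function('S')(6, 1)), 24)), 12) = Mul(Add(-15, 24), 12) = Mul(9, 12) = 108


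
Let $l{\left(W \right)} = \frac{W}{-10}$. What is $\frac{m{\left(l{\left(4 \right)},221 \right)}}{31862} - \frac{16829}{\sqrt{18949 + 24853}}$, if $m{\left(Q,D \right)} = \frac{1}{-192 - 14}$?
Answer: $- \frac{1}{6563572} - \frac{16829 \sqrt{362}}{3982} \approx -80.41$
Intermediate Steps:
$l{\left(W \right)} = - \frac{W}{10}$ ($l{\left(W \right)} = W \left(- \frac{1}{10}\right) = - \frac{W}{10}$)
$m{\left(Q,D \right)} = - \frac{1}{206}$ ($m{\left(Q,D \right)} = \frac{1}{-206} = - \frac{1}{206}$)
$\frac{m{\left(l{\left(4 \right)},221 \right)}}{31862} - \frac{16829}{\sqrt{18949 + 24853}} = - \frac{1}{206 \cdot 31862} - \frac{16829}{\sqrt{18949 + 24853}} = \left(- \frac{1}{206}\right) \frac{1}{31862} - \frac{16829}{\sqrt{43802}} = - \frac{1}{6563572} - \frac{16829}{11 \sqrt{362}} = - \frac{1}{6563572} - 16829 \frac{\sqrt{362}}{3982} = - \frac{1}{6563572} - \frac{16829 \sqrt{362}}{3982}$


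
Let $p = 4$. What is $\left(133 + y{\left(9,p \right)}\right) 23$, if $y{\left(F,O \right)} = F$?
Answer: $3266$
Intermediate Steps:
$\left(133 + y{\left(9,p \right)}\right) 23 = \left(133 + 9\right) 23 = 142 \cdot 23 = 3266$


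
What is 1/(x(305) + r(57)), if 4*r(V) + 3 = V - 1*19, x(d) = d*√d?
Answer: -28/90792155 + 976*√305/90792155 ≈ 0.00018743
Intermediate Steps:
x(d) = d^(3/2)
r(V) = -11/2 + V/4 (r(V) = -¾ + (V - 1*19)/4 = -¾ + (V - 19)/4 = -¾ + (-19 + V)/4 = -¾ + (-19/4 + V/4) = -11/2 + V/4)
1/(x(305) + r(57)) = 1/(305^(3/2) + (-11/2 + (¼)*57)) = 1/(305*√305 + (-11/2 + 57/4)) = 1/(305*√305 + 35/4) = 1/(35/4 + 305*√305)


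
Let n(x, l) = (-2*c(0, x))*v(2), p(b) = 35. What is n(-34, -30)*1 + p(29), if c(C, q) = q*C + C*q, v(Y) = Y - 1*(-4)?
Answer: 35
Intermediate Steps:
v(Y) = 4 + Y (v(Y) = Y + 4 = 4 + Y)
c(C, q) = 2*C*q (c(C, q) = C*q + C*q = 2*C*q)
n(x, l) = 0 (n(x, l) = (-4*0*x)*(4 + 2) = -2*0*6 = 0*6 = 0)
n(-34, -30)*1 + p(29) = 0*1 + 35 = 0 + 35 = 35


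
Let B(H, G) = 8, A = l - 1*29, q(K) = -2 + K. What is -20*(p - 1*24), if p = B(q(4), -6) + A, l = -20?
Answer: 1300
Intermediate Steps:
A = -49 (A = -20 - 1*29 = -20 - 29 = -49)
p = -41 (p = 8 - 49 = -41)
-20*(p - 1*24) = -20*(-41 - 1*24) = -20*(-41 - 24) = -20*(-65) = 1300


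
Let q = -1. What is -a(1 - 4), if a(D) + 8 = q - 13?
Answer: 22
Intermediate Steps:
a(D) = -22 (a(D) = -8 + (-1 - 13) = -8 - 14 = -22)
-a(1 - 4) = -1*(-22) = 22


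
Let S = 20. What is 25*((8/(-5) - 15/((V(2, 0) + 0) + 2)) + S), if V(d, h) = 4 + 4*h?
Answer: 795/2 ≈ 397.50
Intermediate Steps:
25*((8/(-5) - 15/((V(2, 0) + 0) + 2)) + S) = 25*((8/(-5) - 15/(((4 + 4*0) + 0) + 2)) + 20) = 25*((8*(-1/5) - 15/(((4 + 0) + 0) + 2)) + 20) = 25*((-8/5 - 15/((4 + 0) + 2)) + 20) = 25*((-8/5 - 15/(4 + 2)) + 20) = 25*((-8/5 - 15/6) + 20) = 25*((-8/5 - 15*1/6) + 20) = 25*((-8/5 - 5/2) + 20) = 25*(-41/10 + 20) = 25*(159/10) = 795/2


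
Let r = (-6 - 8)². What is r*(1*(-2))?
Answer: -392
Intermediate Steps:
r = 196 (r = (-14)² = 196)
r*(1*(-2)) = 196*(1*(-2)) = 196*(-2) = -392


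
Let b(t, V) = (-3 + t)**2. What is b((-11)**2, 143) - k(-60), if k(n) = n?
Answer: 13984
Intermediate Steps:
b((-11)**2, 143) - k(-60) = (-3 + (-11)**2)**2 - 1*(-60) = (-3 + 121)**2 + 60 = 118**2 + 60 = 13924 + 60 = 13984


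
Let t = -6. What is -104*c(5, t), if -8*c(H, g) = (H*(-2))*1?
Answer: -130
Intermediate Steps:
c(H, g) = H/4 (c(H, g) = -H*(-2)/8 = -(-2*H)/8 = -(-1)*H/4 = H/4)
-104*c(5, t) = -26*5 = -104*5/4 = -130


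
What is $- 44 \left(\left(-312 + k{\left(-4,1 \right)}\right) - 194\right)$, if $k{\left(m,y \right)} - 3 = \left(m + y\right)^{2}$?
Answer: $21736$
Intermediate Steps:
$k{\left(m,y \right)} = 3 + \left(m + y\right)^{2}$
$- 44 \left(\left(-312 + k{\left(-4,1 \right)}\right) - 194\right) = - 44 \left(\left(-312 + \left(3 + \left(-4 + 1\right)^{2}\right)\right) - 194\right) = - 44 \left(\left(-312 + \left(3 + \left(-3\right)^{2}\right)\right) - 194\right) = - 44 \left(\left(-312 + \left(3 + 9\right)\right) - 194\right) = - 44 \left(\left(-312 + 12\right) - 194\right) = - 44 \left(-300 - 194\right) = \left(-44\right) \left(-494\right) = 21736$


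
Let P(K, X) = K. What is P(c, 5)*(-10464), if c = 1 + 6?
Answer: -73248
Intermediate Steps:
c = 7
P(c, 5)*(-10464) = 7*(-10464) = -73248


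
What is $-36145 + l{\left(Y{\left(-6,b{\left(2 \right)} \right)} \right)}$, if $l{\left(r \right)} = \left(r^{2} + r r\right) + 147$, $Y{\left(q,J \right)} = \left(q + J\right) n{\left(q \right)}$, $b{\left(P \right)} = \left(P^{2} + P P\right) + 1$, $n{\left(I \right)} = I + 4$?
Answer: $-35926$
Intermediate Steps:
$n{\left(I \right)} = 4 + I$
$b{\left(P \right)} = 1 + 2 P^{2}$ ($b{\left(P \right)} = \left(P^{2} + P^{2}\right) + 1 = 2 P^{2} + 1 = 1 + 2 P^{2}$)
$Y{\left(q,J \right)} = \left(4 + q\right) \left(J + q\right)$ ($Y{\left(q,J \right)} = \left(q + J\right) \left(4 + q\right) = \left(J + q\right) \left(4 + q\right) = \left(4 + q\right) \left(J + q\right)$)
$l{\left(r \right)} = 147 + 2 r^{2}$ ($l{\left(r \right)} = \left(r^{2} + r^{2}\right) + 147 = 2 r^{2} + 147 = 147 + 2 r^{2}$)
$-36145 + l{\left(Y{\left(-6,b{\left(2 \right)} \right)} \right)} = -36145 + \left(147 + 2 \left(\left(4 - 6\right) \left(\left(1 + 2 \cdot 2^{2}\right) - 6\right)\right)^{2}\right) = -36145 + \left(147 + 2 \left(- 2 \left(\left(1 + 2 \cdot 4\right) - 6\right)\right)^{2}\right) = -36145 + \left(147 + 2 \left(- 2 \left(\left(1 + 8\right) - 6\right)\right)^{2}\right) = -36145 + \left(147 + 2 \left(- 2 \left(9 - 6\right)\right)^{2}\right) = -36145 + \left(147 + 2 \left(\left(-2\right) 3\right)^{2}\right) = -36145 + \left(147 + 2 \left(-6\right)^{2}\right) = -36145 + \left(147 + 2 \cdot 36\right) = -36145 + \left(147 + 72\right) = -36145 + 219 = -35926$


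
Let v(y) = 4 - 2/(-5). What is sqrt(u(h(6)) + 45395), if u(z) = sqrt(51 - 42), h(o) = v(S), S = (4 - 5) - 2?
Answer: sqrt(45398) ≈ 213.07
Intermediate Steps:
S = -3 (S = -1 - 2 = -3)
v(y) = 22/5 (v(y) = 4 - 2*(-1)/5 = 4 - 1*(-2/5) = 4 + 2/5 = 22/5)
h(o) = 22/5
u(z) = 3 (u(z) = sqrt(9) = 3)
sqrt(u(h(6)) + 45395) = sqrt(3 + 45395) = sqrt(45398)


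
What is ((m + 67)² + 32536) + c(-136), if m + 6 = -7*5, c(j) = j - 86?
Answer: 32990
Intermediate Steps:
c(j) = -86 + j
m = -41 (m = -6 - 7*5 = -6 - 35 = -41)
((m + 67)² + 32536) + c(-136) = ((-41 + 67)² + 32536) + (-86 - 136) = (26² + 32536) - 222 = (676 + 32536) - 222 = 33212 - 222 = 32990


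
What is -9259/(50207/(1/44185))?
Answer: -9259/2218396295 ≈ -4.1737e-6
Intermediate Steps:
-9259/(50207/(1/44185)) = -9259/(50207*44185) = -9259/2218396295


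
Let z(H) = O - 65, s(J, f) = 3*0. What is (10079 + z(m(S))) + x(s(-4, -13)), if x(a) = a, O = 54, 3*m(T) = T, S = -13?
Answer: 10068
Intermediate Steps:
m(T) = T/3
s(J, f) = 0
z(H) = -11 (z(H) = 54 - 65 = -11)
(10079 + z(m(S))) + x(s(-4, -13)) = (10079 - 11) + 0 = 10068 + 0 = 10068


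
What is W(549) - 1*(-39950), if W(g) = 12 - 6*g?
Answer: 36668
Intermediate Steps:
W(549) - 1*(-39950) = (12 - 6*549) - 1*(-39950) = (12 - 3294) + 39950 = -3282 + 39950 = 36668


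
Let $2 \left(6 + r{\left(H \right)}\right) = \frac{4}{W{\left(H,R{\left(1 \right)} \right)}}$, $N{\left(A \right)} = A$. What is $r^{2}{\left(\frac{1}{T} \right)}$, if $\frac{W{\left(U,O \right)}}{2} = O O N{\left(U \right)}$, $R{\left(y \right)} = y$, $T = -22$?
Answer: $784$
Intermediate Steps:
$W{\left(U,O \right)} = 2 U O^{2}$ ($W{\left(U,O \right)} = 2 O O U = 2 O^{2} U = 2 U O^{2}$)
$r{\left(H \right)} = -6 + \frac{1}{H}$ ($r{\left(H \right)} = -6 + \frac{4 \frac{1}{2 H 1^{2}}}{2} = -6 + \frac{4 \frac{1}{2 H 1}}{2} = -6 + \frac{4 \frac{1}{2 H}}{2} = -6 + \frac{2 \frac{1}{H}}{2} = -6 + \frac{1}{H}$)
$r^{2}{\left(\frac{1}{T} \right)} = \left(-6 + \frac{1}{\frac{1}{-22}}\right)^{2} = \left(-6 + \frac{1}{- \frac{1}{22}}\right)^{2} = \left(-6 - 22\right)^{2} = \left(-28\right)^{2} = 784$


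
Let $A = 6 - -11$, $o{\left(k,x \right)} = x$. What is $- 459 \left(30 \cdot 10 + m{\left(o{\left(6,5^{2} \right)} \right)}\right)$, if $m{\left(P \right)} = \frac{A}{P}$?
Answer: $- \frac{3450303}{25} \approx -1.3801 \cdot 10^{5}$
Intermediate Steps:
$A = 17$ ($A = 6 + 11 = 17$)
$m{\left(P \right)} = \frac{17}{P}$
$- 459 \left(30 \cdot 10 + m{\left(o{\left(6,5^{2} \right)} \right)}\right) = - 459 \left(30 \cdot 10 + \frac{17}{5^{2}}\right) = - 459 \left(300 + \frac{17}{25}\right) = \left(-459\right) \frac{7517}{25} = - \frac{3450303}{25}$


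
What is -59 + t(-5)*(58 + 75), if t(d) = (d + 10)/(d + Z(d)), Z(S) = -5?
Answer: -251/2 ≈ -125.50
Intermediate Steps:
t(d) = (10 + d)/(-5 + d) (t(d) = (d + 10)/(d - 5) = (10 + d)/(-5 + d))
-59 + t(-5)*(58 + 75) = -59 + ((10 - 5)/(-5 - 5))*(58 + 75) = -59 + (5/(-10))*133 = -59 - 1/10*5*133 = -59 - 1/2*133 = -59 - 133/2 = -251/2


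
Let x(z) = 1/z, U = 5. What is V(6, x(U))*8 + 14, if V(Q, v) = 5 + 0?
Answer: 54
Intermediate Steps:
x(z) = 1/z
V(Q, v) = 5
V(6, x(U))*8 + 14 = 5*8 + 14 = 40 + 14 = 54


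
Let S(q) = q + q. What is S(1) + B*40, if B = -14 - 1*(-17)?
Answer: 122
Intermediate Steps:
S(q) = 2*q
B = 3 (B = -14 + 17 = 3)
S(1) + B*40 = 2*1 + 3*40 = 2 + 120 = 122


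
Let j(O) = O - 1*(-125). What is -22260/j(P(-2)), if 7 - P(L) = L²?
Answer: -5565/32 ≈ -173.91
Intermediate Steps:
P(L) = 7 - L²
j(O) = 125 + O (j(O) = O + 125 = 125 + O)
-22260/j(P(-2)) = -22260/(125 + (7 - 1*(-2)²)) = -22260/(125 + (7 - 1*4)) = -22260/(125 + (7 - 4)) = -22260/(125 + 3) = -22260/128 = -22260*1/128 = -5565/32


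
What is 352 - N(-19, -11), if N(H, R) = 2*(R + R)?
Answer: 396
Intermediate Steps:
N(H, R) = 4*R (N(H, R) = 2*(2*R) = 4*R)
352 - N(-19, -11) = 352 - 4*(-11) = 352 - 1*(-44) = 352 + 44 = 396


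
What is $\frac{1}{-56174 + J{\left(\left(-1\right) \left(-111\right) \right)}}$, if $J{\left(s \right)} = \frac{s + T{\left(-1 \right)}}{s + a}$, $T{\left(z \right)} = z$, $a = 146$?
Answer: $- \frac{257}{14436608} \approx -1.7802 \cdot 10^{-5}$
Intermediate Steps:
$J{\left(s \right)} = \frac{-1 + s}{146 + s}$ ($J{\left(s \right)} = \frac{s - 1}{s + 146} = \frac{-1 + s}{146 + s}$)
$\frac{1}{-56174 + J{\left(\left(-1\right) \left(-111\right) \right)}} = \frac{1}{-56174 + \frac{-1 - -111}{146 - -111}} = \frac{1}{-56174 + \frac{-1 + 111}{146 + 111}} = \frac{1}{-56174 + \frac{1}{257} \cdot 110} = \frac{1}{-56174 + \frac{110}{257}} = \frac{1}{- \frac{14436608}{257}} = - \frac{257}{14436608}$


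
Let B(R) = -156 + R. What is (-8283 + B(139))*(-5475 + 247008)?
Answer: -2004723900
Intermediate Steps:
(-8283 + B(139))*(-5475 + 247008) = (-8283 + (-156 + 139))*(-5475 + 247008) = (-8283 - 17)*241533 = -8300*241533 = -2004723900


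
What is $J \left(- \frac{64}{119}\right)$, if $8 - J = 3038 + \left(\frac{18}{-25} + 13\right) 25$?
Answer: $\frac{213568}{119} \approx 1794.7$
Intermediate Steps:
$J = -3337$ ($J = 8 - \left(3038 + \left(\frac{18}{-25} + 13\right) 25\right) = 8 - \left(3038 + \left(18 \left(- \frac{1}{25}\right) + 13\right) 25\right) = 8 - \left(3038 + \left(- \frac{18}{25} + 13\right) 25\right) = 8 - \left(3038 + \frac{307}{25} \cdot 25\right) = 8 - \left(3038 + 307\right) = 8 - 3345 = -3337$)
$J \left(- \frac{64}{119}\right) = - 3337 \left(- \frac{64}{119}\right) = - 3337 \left(\left(-64\right) \frac{1}{119}\right) = \left(-3337\right) \left(- \frac{64}{119}\right) = \frac{213568}{119}$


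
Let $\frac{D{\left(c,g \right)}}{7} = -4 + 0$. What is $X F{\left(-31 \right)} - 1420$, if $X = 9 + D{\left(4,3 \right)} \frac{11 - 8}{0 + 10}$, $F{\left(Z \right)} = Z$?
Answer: $- \frac{7193}{5} \approx -1438.6$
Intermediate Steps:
$D{\left(c,g \right)} = -28$ ($D{\left(c,g \right)} = 7 \left(-4 + 0\right) = 7 \left(-4\right) = -28$)
$X = \frac{3}{5}$ ($X = 9 - 28 \frac{11 - 8}{0 + 10} = 9 - 28 \cdot \frac{3}{10} = 9 - 28 \cdot 3 \cdot \frac{1}{10} = 9 - \frac{42}{5} = \frac{3}{5} \approx 0.6$)
$X F{\left(-31 \right)} - 1420 = \frac{3}{5} \left(-31\right) - 1420 = - \frac{93}{5} - 1420 = - \frac{7193}{5}$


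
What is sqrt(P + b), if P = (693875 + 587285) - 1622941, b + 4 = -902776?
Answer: I*sqrt(1244561) ≈ 1115.6*I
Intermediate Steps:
b = -902780 (b = -4 - 902776 = -902780)
P = -341781 (P = 1281160 - 1622941 = -341781)
sqrt(P + b) = sqrt(-341781 - 902780) = sqrt(-1244561) = I*sqrt(1244561)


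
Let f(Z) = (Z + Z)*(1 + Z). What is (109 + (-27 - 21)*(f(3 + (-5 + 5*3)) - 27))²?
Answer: 258148489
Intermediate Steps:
f(Z) = 2*Z*(1 + Z) (f(Z) = (2*Z)*(1 + Z) = 2*Z*(1 + Z))
(109 + (-27 - 21)*(f(3 + (-5 + 5*3)) - 27))² = (109 + (-27 - 21)*(2*(3 + (-5 + 5*3))*(1 + (3 + (-5 + 5*3))) - 27))² = (109 - 48*(2*(3 + (-5 + 15))*(1 + (3 + (-5 + 15))) - 27))² = (109 - 48*(2*(3 + 10)*(1 + (3 + 10)) - 27))² = (109 - 48*(2*13*(1 + 13) - 27))² = (109 - 48*(2*13*14 - 27))² = (109 - 48*(364 - 27))² = (109 - 48*337)² = (109 - 16176)² = (-16067)² = 258148489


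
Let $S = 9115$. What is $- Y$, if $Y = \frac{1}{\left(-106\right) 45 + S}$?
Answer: $- \frac{1}{4345} \approx -0.00023015$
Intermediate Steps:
$Y = \frac{1}{4345}$ ($Y = \frac{1}{\left(-106\right) 45 + 9115} = \frac{1}{-4770 + 9115} = \frac{1}{4345} \approx 0.00023015$)
$- Y = \left(-1\right) \frac{1}{4345} = - \frac{1}{4345}$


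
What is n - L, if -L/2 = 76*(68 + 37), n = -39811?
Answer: -23851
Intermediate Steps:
L = -15960 (L = -152*(68 + 37) = -152*105 = -2*7980 = -15960)
n - L = -39811 - 1*(-15960) = -39811 + 15960 = -23851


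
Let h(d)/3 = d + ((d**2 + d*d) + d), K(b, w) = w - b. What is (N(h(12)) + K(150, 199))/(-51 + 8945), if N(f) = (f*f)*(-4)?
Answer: -3504335/8894 ≈ -394.01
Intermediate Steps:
h(d) = 6*d + 6*d**2 (h(d) = 3*(d + ((d**2 + d*d) + d)) = 3*(d + ((d**2 + d**2) + d)) = 3*(d + (2*d**2 + d)) = 3*(d + (d + 2*d**2)) = 3*(2*d + 2*d**2) = 6*d + 6*d**2)
N(f) = -4*f**2 (N(f) = f**2*(-4) = -4*f**2)
(N(h(12)) + K(150, 199))/(-51 + 8945) = (-4*5184*(1 + 12)**2 + (199 - 1*150))/(-51 + 8945) = (-4*(6*12*13)**2 + (199 - 150))/8894 = (-4*936**2 + 49)*(1/8894) = (-4*876096 + 49)*(1/8894) = (-3504384 + 49)*(1/8894) = -3504335*1/8894 = -3504335/8894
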